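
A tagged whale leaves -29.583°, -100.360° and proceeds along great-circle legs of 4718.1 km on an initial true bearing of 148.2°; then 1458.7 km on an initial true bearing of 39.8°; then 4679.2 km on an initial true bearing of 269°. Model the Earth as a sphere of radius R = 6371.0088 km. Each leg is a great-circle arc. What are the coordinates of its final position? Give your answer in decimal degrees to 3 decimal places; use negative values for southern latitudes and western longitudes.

Apply the spherical direct solution leg by leg, carrying full precision between legs.
Leg 1: from (-29.583°, -100.360°), δ = 4718.1/6371.0088 = 0.740558 rad, θ = 148.2° → φ = -59.661°, λ = -55.621°.
Leg 2: from (-59.661°, -55.621°), δ = 1458.7/6371.0088 = 0.228959 rad, θ = 39.8° → φ = -48.804°, λ = -42.878°.
Leg 3: from (-48.804°, -42.878°), δ = 4679.2/6371.0088 = 0.734452 rad, θ = 269° → φ = -34.484°, λ = -97.260°.

latitude -34.484°, longitude -97.260°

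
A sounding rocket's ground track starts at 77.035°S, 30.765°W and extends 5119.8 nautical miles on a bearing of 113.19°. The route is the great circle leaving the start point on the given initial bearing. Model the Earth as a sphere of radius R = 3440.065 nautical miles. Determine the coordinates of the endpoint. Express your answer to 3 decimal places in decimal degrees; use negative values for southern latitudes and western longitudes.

latitude -9.693°, longitude 80.902°

The arc subtends δ = 5119.8/3440.065 = 1.488286 rad at the centre.
Converting: φ₁ = -1.344514 rad, θ = 1.975538 rad.
Destination latitude: φ₂ = arcsin( sin φ₁ cos δ + cos φ₁ sin δ cos θ ) = arcsin(-0.168362) = -9.693°.
For the longitude increment, Δλ = atan2( sin θ sin δ cos φ₁, cos δ − sin φ₁ sin φ₂ ) = atan2(0.205527, -0.081654) = 111.667°.
Hence λ₂ = -30.765° + 111.667° = 80.902°.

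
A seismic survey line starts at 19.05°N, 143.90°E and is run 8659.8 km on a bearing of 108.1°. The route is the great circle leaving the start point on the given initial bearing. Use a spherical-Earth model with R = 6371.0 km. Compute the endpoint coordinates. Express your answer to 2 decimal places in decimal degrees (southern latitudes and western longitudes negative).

latitude -12.63°, longitude -143.86°

Angular distance δ = d/R = 8659.8 / 6371 = 1.359253 rad.
Start latitude φ₁ = 0.332485 rad; initial bearing θ = 1.886701 rad.
Applying the spherical law of cosines for sides, sin φ₂ = sin φ₁ cos δ + cos φ₁ sin δ cos θ = -0.218583, so φ₂ = -12.63°.
For the longitude increment, Δλ = atan2( sin θ sin δ cos φ₁, cos δ − sin φ₁ sin φ₂ ) = atan2(0.878431, 0.281313) = 72.24°.
λ₂ = 143.90° + 72.24° = 216.14°, normalized to (−180°, 180°] → -143.86°.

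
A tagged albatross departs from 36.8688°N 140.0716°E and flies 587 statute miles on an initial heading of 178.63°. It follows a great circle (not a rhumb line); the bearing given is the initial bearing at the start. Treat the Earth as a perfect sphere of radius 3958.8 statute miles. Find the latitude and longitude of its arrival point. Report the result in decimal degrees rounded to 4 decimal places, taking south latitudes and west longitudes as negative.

Angular distance δ = d/R = 587 / 3958.8 = 0.148277 rad.
Start latitude φ₁ = 0.643482 rad; initial bearing θ = 3.117682 rad.
sin φ₂ = sin φ₁ cos δ + cos φ₁ sin δ cos θ = (0.599985)(0.989027) + (0.800011)(0.147735)(-0.999714) = 0.475246
φ₂ = asin(0.475246) = 0.495243 rad = 28.3753°.
Δλ = atan2( sin θ sin δ cos φ₁ , cos δ − sin φ₁ sin φ₂ ) = atan2(0.002826, 0.703887) = 0.004014 rad = 0.2300°.
λ₂ = λ₁ + Δλ = 140.3016°.

latitude 28.3753°, longitude 140.3016°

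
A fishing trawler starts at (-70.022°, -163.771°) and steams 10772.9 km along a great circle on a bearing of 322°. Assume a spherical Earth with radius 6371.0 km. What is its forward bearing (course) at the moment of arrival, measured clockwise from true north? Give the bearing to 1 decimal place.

Angular distance δ = d/R = 10772.9 / 6371 = 1.690928 rad.
With φ₁ = -70.022° = -1.222114 rad and θ = 322° = 5.619960 rad:
Destination latitude: φ₂ = arcsin( sin φ₁ cos δ + cos φ₁ sin δ cos θ ) = arcsin(0.379922) = 22.329°.
Then Δλ = atan2(-0.208830, 0.237217) = -0.721844 rad, from sin θ sin δ cos φ₁ over cos δ − sin φ₁ sin φ₂.
λ₂ = -163.771° + -41.359° = -205.130°, normalized to (−180°, 180°] → 154.870°.
The forward bearing on arrival equals the back-azimuth from the destination plus 180°.
Back-azimuth from P₂ (22.3°, 154.9°) to P₁ (-70.0°, -163.8°), with Δλ' = λ₁ − λ₂ = -318.6°: atan2( sin Δλ' cos φ₁ , cos φ₂ sin φ₁ − sin φ₂ cos φ₁ cos Δλ' ) = 166.9°.
Final bearing = (166.9° + 180°) mod 360° = 346.9°.

final bearing 346.9°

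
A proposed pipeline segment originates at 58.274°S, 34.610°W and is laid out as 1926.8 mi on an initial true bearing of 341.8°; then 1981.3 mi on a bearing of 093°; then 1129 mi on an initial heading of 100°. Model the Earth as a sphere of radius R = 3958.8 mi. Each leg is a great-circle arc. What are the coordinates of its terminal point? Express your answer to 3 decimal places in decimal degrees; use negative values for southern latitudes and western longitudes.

latitude -29.987°, longitude 7.229°

Apply the spherical direct solution leg by leg, carrying full precision between legs.
Leg 1: from (-58.274°, -34.610°), δ = 1926.8/3958.8 = 0.486713 rad, θ = 341.8° → φ = -31.208°, λ = -44.445°.
Leg 2: from (-31.208°, -44.445°), δ = 1981.3/3958.8 = 0.500480 rad, θ = 93° → φ = -28.430°, λ = -11.427°.
Leg 3: from (-28.430°, -11.427°), δ = 1129/3958.8 = 0.285187 rad, θ = 100° → φ = -29.987°, λ = 7.229°.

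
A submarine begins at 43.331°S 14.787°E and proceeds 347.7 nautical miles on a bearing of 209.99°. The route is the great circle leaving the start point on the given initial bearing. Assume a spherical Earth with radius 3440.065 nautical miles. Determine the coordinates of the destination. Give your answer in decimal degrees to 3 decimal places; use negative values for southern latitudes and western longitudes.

Central angle δ = d/R = 0.101074 rad.
Converting: φ₁ = -0.756269 rad, θ = 3.665017 rad.
sin φ₂ = sin φ₁ cos δ + cos φ₁ sin δ cos θ = (-0.686212)(0.994896) + (0.727402)(0.100902)(-0.866113) = -0.746279
φ₂ = asin(-0.746279) = -0.842454 rad = -48.269°.
For the longitude increment, Δλ = atan2( sin θ sin δ cos φ₁, cos δ − sin φ₁ sin φ₂ ) = atan2(-0.036687, 0.482791) = -4.346°.
Hence λ₂ = 14.787° + -4.346° = 10.441°.

latitude -48.269°, longitude 10.441°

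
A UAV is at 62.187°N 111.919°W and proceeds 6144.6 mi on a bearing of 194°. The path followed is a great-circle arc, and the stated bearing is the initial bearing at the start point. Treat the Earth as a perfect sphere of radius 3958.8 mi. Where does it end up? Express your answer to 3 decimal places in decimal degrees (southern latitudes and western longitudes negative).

δ = 6144.6/3958.8 = 1.552137 rad (88.9309°).
Start latitude φ₁ = 1.085368 rad; initial bearing θ = 3.385939 rad.
Destination latitude: φ₂ = arcsin( sin φ₁ cos δ + cos φ₁ sin δ cos θ ) = arcsin(-0.436146) = -25.858°.
For the longitude increment, Δλ = atan2( sin θ sin δ cos φ₁, cos δ − sin φ₁ sin φ₂ ) = atan2(-0.112858, 0.404419) = -15.592°.
λ₂ = λ₁ + Δλ = -127.511°.

latitude -25.858°, longitude -127.511°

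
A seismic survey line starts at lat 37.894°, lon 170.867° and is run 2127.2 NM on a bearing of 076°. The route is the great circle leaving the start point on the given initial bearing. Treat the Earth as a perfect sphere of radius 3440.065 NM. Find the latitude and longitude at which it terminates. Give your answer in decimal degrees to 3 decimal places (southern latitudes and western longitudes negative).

The arc subtends δ = 2127.2/3440.065 = 0.618360 rad at the centre.
Start latitude φ₁ = 0.661375 rad; initial bearing θ = 1.326450 rad.
sin φ₂ = sin φ₁ cos δ + cos φ₁ sin δ cos θ = (0.614203)(0.814830) + (0.789148)(0.579700)(0.241922) = 0.611143
φ₂ = asin(0.611143) = 0.657503 rad = 37.672°.
For the longitude increment, Δλ = atan2( sin θ sin δ cos φ₁, cos δ − sin φ₁ sin φ₂ ) = atan2(0.443881, 0.439465) = 45.286°.
λ₂ = 170.867° + 45.286° = 216.153°, normalized to (−180°, 180°] → -143.847°.

latitude 37.672°, longitude -143.847°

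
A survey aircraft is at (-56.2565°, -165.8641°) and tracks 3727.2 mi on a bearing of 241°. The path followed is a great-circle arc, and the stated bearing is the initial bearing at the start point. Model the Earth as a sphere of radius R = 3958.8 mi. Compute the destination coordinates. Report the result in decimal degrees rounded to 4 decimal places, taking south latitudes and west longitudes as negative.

The arc subtends δ = 3727.2/3958.8 = 0.941497 rad at the centre.
With φ₁ = -56.2565° = -0.981861 rad and θ = 241° = 4.206243 rad:
Applying the spherical law of cosines for sides, sin φ₂ = sin φ₁ cos δ + cos φ₁ sin δ cos θ = -0.707135, so φ₂ = -45.0023°.
Then Δλ = atan2(-0.392765, 0.000572) = -1.569339 rad, from sin θ sin δ cos φ₁ over cos δ − sin φ₁ sin φ₂.
λ₂ = -165.8641° + -89.9165° = -255.7806°, normalized to (−180°, 180°] → 104.2194°.

latitude -45.0023°, longitude 104.2194°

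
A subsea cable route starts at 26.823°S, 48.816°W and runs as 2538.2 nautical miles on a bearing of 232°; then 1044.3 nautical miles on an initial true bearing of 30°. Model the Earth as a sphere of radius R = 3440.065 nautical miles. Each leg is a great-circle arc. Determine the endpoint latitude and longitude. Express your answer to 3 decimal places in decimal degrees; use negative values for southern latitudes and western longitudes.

Apply the spherical direct solution leg by leg, carrying full precision between legs.
Leg 1: from (-26.823°, -48.816°), δ = 2538.2/3440.065 = 0.737835 rad, θ = 232° → φ = -44.706°, λ = -97.047°.
Leg 2: from (-44.706°, -97.047°), δ = 1044.3/3440.065 = 0.303570 rad, θ = 30° → φ = -29.164°, λ = -87.192°.

latitude -29.164°, longitude -87.192°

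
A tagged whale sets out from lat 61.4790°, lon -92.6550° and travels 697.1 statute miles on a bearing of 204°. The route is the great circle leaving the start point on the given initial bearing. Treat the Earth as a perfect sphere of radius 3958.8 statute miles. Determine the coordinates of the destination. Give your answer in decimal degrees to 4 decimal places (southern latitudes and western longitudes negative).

Central angle δ = d/R = 0.176089 rad.
Converting: φ₁ = 1.073011 rad, θ = 3.560472 rad.
Destination latitude: φ₂ = arcsin( sin φ₁ cos δ + cos φ₁ sin δ cos θ ) = arcsin(0.788642) = 52.0587°.
Then Δλ = atan2(-0.034022, 0.291603) = -0.116146 rad, from sin θ sin δ cos φ₁ over cos δ − sin φ₁ sin φ₂.
Hence λ₂ = -92.6550° + -6.6547° = -99.3097°.

latitude 52.0587°, longitude -99.3097°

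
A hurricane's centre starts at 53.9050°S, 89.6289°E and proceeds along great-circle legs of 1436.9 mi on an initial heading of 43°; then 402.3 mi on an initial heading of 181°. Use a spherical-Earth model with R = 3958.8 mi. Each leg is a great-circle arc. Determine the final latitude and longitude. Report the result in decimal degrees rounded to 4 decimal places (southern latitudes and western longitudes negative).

Apply the spherical direct solution leg by leg, carrying full precision between legs.
Leg 1: from (-53.9050°, 89.6289°), δ = 1436.9/3958.8 = 0.362964 rad, θ = 43° → φ = -37.0435°, λ = 107.2888°.
Leg 2: from (-37.0435°, 107.2888°), δ = 402.3/3958.8 = 0.101622 rad, θ = 181° → φ = -42.8650°, λ = 107.1504°.

latitude -42.8650°, longitude 107.1504°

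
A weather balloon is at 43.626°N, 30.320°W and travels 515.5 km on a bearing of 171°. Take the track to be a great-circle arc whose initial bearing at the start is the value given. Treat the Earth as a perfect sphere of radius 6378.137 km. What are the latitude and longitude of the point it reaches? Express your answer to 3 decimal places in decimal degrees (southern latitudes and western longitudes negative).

latitude 39.048°, longitude -29.388°

Angular distance δ = d/R = 515.5 / 6378.137 = 0.080823 rad.
Start latitude φ₁ = 0.761417 rad; initial bearing θ = 2.984513 rad.
sin φ₂ = sin φ₁ cos δ + cos φ₁ sin δ cos θ = (0.689948)(0.996736) + (0.723859)(0.080735)(-0.987688) = 0.629975
φ₂ = asin(0.629975) = 0.681520 rad = 39.048°.
Δλ = atan2( sin θ sin δ cos φ₁ , cos δ − sin φ₁ sin φ₂ ) = atan2(0.009142, 0.562086) = 0.016263 rad = 0.932°.
λ₂ = -30.320° + 0.932° = -29.388°.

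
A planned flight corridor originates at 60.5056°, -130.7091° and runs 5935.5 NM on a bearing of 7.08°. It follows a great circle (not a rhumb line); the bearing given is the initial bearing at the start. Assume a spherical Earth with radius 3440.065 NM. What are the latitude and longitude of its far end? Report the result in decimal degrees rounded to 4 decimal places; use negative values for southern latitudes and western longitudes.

latitude 20.4091°, longitude 41.8247°

Angular distance δ = d/R = 5935.5 / 3440.065 = 1.725403 rad.
With φ₁ = 60.5056° = 1.056022 rad and θ = 7.08° = 0.123569 rad:
sin φ₂ = sin φ₁ cos δ + cos φ₁ sin δ cos θ = (0.870404)(-0.153992) + (0.492338)(0.988072)(0.992375) = 0.348721
φ₂ = asin(0.348721) = 0.356207 rad = 20.4091°.
For the longitude increment, Δλ = atan2( sin θ sin δ cos φ₁, cos δ − sin φ₁ sin φ₂ ) = atan2(0.059959, -0.457520) = 172.5338°.
Hence λ₂ = -130.7091° + 172.5338° = 41.8247°.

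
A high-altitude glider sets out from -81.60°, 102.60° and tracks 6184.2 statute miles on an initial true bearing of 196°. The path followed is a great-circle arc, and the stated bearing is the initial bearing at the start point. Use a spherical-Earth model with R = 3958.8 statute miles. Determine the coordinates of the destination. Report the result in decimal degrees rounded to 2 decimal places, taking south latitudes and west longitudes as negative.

Central angle δ = d/R = 1.562140 rad.
Start latitude φ₁ = -1.424189 rad; initial bearing θ = 3.420845 rad.
Applying the spherical law of cosines for sides, sin φ₂ = sin φ₁ cos δ + cos φ₁ sin δ cos θ = -0.148982, so φ₂ = -8.57°.
For the longitude increment, Δλ = atan2( sin θ sin δ cos φ₁, cos δ − sin φ₁ sin φ₂ ) = atan2(-0.040264, -0.138728) = -163.82°.
Hence λ₂ = 102.60° + -163.82° = -61.22°.

latitude -8.57°, longitude -61.22°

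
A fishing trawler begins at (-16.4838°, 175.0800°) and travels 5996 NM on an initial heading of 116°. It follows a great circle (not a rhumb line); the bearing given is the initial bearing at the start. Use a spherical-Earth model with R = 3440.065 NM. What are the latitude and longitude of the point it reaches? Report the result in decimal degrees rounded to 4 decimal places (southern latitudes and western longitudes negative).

latitude -21.4396°, longitude -76.9709°

δ = 5996/3440.065 = 1.742990 rad (99.8660°).
With φ₁ = -16.4838° = -0.287697 rad and θ = 116° = 2.024582 rad:
Applying the spherical law of cosines for sides, sin φ₂ = sin φ₁ cos δ + cos φ₁ sin δ cos θ = -0.365520, so φ₂ = -21.4396°.
For the longitude increment, Δλ = atan2( sin θ sin δ cos φ₁, cos δ − sin φ₁ sin φ₂ ) = atan2(0.849108, -0.275058) = 107.9491°.
λ₂ = 175.0800° + 107.9491° = 283.0291°, normalized to (−180°, 180°] → -76.9709°.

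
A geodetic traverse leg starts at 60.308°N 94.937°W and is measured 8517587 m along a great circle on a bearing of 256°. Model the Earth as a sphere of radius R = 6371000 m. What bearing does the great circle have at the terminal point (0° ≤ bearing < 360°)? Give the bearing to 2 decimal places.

final bearing 208.84°

The arc subtends δ = 8517587/6371000 = 1.336931 rad at the centre.
Start latitude φ₁ = 1.052573 rad; initial bearing θ = 4.468043 rad.
Destination latitude: φ₂ = arcsin( sin φ₁ cos δ + cos φ₁ sin δ cos θ ) = arcsin(0.084741) = 4.861°.
For the longitude increment, Δλ = atan2( sin θ sin δ cos φ₁, cos δ − sin φ₁ sin φ₂ ) = atan2(-0.467540, 0.158125) = -71.314°.
λ₂ = λ₁ + Δλ = -166.251°.
The forward bearing on arrival equals the back-azimuth from the destination plus 180°.
Back-azimuth from P₂ (4.86°, -166.25°) to P₁ (60.31°, -94.94°), with Δλ' = λ₁ − λ₂ = 71.31°: atan2( sin Δλ' cos φ₁ , cos φ₂ sin φ₁ − sin φ₂ cos φ₁ cos Δλ' ) = 28.84°.
Final bearing = (28.84° + 180°) mod 360° = 208.84°.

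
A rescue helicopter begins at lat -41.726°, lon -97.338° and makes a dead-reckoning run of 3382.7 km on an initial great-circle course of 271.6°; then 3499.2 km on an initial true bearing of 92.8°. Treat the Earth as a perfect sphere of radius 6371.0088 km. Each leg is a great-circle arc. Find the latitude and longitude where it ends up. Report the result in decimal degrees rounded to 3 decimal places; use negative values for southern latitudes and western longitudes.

latitude -30.105°, longitude -98.054°

Apply the spherical direct solution leg by leg, carrying full precision between legs.
Leg 1: from (-41.726°, -97.338°), δ = 3382.7/6371.0088 = 0.530952 rad, θ = 271.6° → φ = -34.290°, λ = -135.118°.
Leg 2: from (-34.290°, -135.118°), δ = 3499.2/6371.0088 = 0.549238 rad, θ = 92.8° → φ = -30.105°, λ = -98.054°.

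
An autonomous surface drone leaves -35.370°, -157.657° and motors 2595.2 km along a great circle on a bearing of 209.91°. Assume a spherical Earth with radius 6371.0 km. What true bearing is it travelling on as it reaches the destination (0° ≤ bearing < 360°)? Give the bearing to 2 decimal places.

The arc subtends δ = 2595.2/6371 = 0.407346 rad at the centre.
Converting: φ₁ = -0.617323 rad, θ = 3.663621 rad.
Applying the spherical law of cosines for sides, sin φ₂ = sin φ₁ cos δ + cos φ₁ sin δ cos θ = -0.811515, so φ₂ = -54.244°.
For the longitude increment, Δλ = atan2( sin θ sin δ cos φ₁, cos δ − sin φ₁ sin φ₂ ) = atan2(-0.161086, 0.448427) = -19.760°.
λ₂ = λ₁ + Δλ = -177.417°.
The forward bearing on arrival equals the back-azimuth from the destination plus 180°.
Back-azimuth from P₂ (-54.24°, -177.42°) to P₁ (-35.37°, -157.66°), with Δλ' = λ₁ − λ₂ = 19.76°: atan2( sin Δλ' cos φ₁ , cos φ₂ sin φ₁ − sin φ₂ cos φ₁ cos Δλ' ) = 44.09°.
Final bearing = (44.09° + 180°) mod 360° = 224.09°.

final bearing 224.09°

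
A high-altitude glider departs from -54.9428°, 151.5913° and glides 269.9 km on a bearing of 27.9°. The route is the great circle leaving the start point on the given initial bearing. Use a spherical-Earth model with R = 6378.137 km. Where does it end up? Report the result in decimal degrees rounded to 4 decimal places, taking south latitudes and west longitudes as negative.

latitude -52.7850°, longitude 153.4669°

The arc subtends δ = 269.9/6378.137 = 0.042316 rad at the centre.
With φ₁ = -54.9428° = -0.958933 rad and θ = 27.9° = 0.486947 rad:
sin φ₂ = sin φ₁ cos δ + cos φ₁ sin δ cos θ = (-0.818579)(0.999105) + (0.574394)(0.042304)(0.883766) = -0.796372
φ₂ = asin(-0.796372) = -0.921272 rad = -52.7850°.
Then Δλ = atan2(0.011370, 0.347212) = 0.032736 rad, from sin θ sin δ cos φ₁ over cos δ − sin φ₁ sin φ₂.
Hence λ₂ = 151.5913° + 1.8756° = 153.4669°.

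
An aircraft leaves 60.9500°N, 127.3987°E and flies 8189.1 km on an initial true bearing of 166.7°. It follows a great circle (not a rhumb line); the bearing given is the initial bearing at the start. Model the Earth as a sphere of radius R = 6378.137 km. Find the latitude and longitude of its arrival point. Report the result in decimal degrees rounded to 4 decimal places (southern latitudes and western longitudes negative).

Angular distance δ = d/R = 8189.1 / 6378.137 = 1.283933 rad.
Converting: φ₁ = 1.063778 rad, θ = 2.909464 rad.
Applying the spherical law of cosines for sides, sin φ₂ = sin φ₁ cos δ + cos φ₁ sin δ cos θ = -0.205889, so φ₂ = -11.8816°.
Δλ = atan2( sin θ sin δ cos φ₁ , cos δ − sin φ₁ sin φ₂ ) = atan2(0.107141, 0.462933) = 0.227436 rad = 13.0311°.
λ₂ = 127.3987° + 13.0311° = 140.4298°.

latitude -11.8816°, longitude 140.4298°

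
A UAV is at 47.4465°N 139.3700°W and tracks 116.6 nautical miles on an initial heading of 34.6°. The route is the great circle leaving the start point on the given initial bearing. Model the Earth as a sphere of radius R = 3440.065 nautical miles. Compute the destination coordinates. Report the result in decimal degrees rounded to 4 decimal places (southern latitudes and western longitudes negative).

latitude 49.0330°, longitude -137.6881°

Angular distance δ = d/R = 116.6 / 3440.065 = 0.033895 rad.
Converting: φ₁ = 0.828098 rad, θ = 0.603884 rad.
Destination latitude: φ₂ = arcsin( sin φ₁ cos δ + cos φ₁ sin δ cos θ ) = arcsin(0.755088) = 49.0330°.
Then Δλ = atan2(0.013014, 0.443193) = 0.029355 rad, from sin θ sin δ cos φ₁ over cos δ − sin φ₁ sin φ₂.
Hence λ₂ = -139.3700° + 1.6819° = -137.6881°.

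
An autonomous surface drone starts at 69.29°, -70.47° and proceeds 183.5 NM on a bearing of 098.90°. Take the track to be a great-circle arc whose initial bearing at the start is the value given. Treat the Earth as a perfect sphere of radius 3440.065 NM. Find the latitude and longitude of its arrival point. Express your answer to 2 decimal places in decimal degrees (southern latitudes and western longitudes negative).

The arc subtends δ = 183.5/3440.065 = 0.053342 rad at the centre.
Start latitude φ₁ = 1.209339 rad; initial bearing θ = 1.726131 rad.
sin φ₂ = sin φ₁ cos δ + cos φ₁ sin δ cos θ = (0.935382)(0.998578) + (0.353638)(0.053317)(-0.154710) = 0.931135
φ₂ = asin(0.931135) = 1.197513 rad = 68.61°.
Then Δλ = atan2(0.018628, 0.127611) = 0.144950 rad, from sin θ sin δ cos φ₁ over cos δ − sin φ₁ sin φ₂.
λ₂ = λ₁ + Δλ = -62.16°.

latitude 68.61°, longitude -62.16°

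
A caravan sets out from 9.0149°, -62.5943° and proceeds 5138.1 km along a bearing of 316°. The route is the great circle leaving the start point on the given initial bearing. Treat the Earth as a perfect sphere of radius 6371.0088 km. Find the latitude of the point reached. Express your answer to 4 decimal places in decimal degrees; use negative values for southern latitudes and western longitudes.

latitude 38.4099°

δ = 5138.1/6371.0088 = 0.806481 rad (46.2080°).
Converting: φ₁ = 0.157340 rad, θ = 5.515240 rad.
Destination latitude: φ₂ = arcsin( sin φ₁ cos δ + cos φ₁ sin δ cos θ ) = arcsin(0.621283) = 38.4099°.
Then Δλ = atan2(-0.495250, 0.594693) = -0.694413 rad, from sin θ sin δ cos φ₁ over cos δ − sin φ₁ sin φ₂.
λ₂ = -62.5943° + -39.7869° = -102.3812°.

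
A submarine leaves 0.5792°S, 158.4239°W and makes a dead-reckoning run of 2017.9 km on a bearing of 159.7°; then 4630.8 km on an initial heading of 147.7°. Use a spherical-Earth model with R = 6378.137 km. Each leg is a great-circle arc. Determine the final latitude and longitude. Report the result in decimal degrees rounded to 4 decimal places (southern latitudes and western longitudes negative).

Apply the spherical direct solution leg by leg, carrying full precision between legs.
Leg 1: from (-0.5792°, -158.4239°), δ = 2017.9/6378.137 = 0.316378 rad, θ = 159.7° → φ = -17.5413°, λ = -151.9238°.
Leg 2: from (-17.5413°, -151.9238°), δ = 4630.8/6378.137 = 0.726043 rad, θ = 147.7° → φ = -49.5058°, λ = -118.8088°.

latitude -49.5058°, longitude -118.8088°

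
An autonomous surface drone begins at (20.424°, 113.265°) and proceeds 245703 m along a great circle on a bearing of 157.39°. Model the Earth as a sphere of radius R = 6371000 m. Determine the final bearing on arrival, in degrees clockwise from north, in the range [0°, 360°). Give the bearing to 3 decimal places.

final bearing 157.687°

Central angle δ = d/R = 0.038566 rad.
Start latitude φ₁ = 0.356466 rad; initial bearing θ = 2.746974 rad.
Applying the spherical law of cosines for sides, sin φ₂ = sin φ₁ cos δ + cos φ₁ sin δ cos θ = 0.315350, so φ₂ = 18.382°.
For the longitude increment, Δλ = atan2( sin θ sin δ cos φ₁, cos δ − sin φ₁ sin φ₂ ) = atan2(0.013891, 0.889211) = 0.895°.
Hence λ₂ = 113.265° + 0.895° = 114.160°.
The forward bearing on arrival equals the back-azimuth from the destination plus 180°.
Back-azimuth from P₂ (18.382°, 114.160°) to P₁ (20.424°, 113.265°), with Δλ' = λ₁ − λ₂ = -0.895°: atan2( sin Δλ' cos φ₁ , cos φ₂ sin φ₁ − sin φ₂ cos φ₁ cos Δλ' ) = 337.687°.
Final bearing = (337.687° + 180°) mod 360° = 157.687°.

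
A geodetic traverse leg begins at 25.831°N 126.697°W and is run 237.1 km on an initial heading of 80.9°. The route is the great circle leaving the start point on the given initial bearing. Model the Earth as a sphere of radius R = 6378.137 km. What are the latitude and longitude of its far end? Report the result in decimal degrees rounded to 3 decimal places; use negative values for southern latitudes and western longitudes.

Central angle δ = d/R = 0.037174 rad.
Start latitude φ₁ = 0.450836 rad; initial bearing θ = 1.411971 rad.
Applying the spherical law of cosines for sides, sin φ₂ = sin φ₁ cos δ + cos φ₁ sin δ cos θ = 0.440708, so φ₂ = 26.149°.
Then Δλ = atan2(0.033031, 0.807285) = 0.040893 rad, from sin θ sin δ cos φ₁ over cos δ − sin φ₁ sin φ₂.
λ₂ = -126.697° + 2.343° = -124.354°.

latitude 26.149°, longitude -124.354°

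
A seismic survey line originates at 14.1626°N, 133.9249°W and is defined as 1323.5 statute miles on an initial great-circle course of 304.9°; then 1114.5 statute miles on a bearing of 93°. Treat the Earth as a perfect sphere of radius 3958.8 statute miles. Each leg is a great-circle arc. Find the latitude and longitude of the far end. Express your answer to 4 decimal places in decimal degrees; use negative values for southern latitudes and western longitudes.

Apply the spherical direct solution leg by leg, carrying full precision between legs.
Leg 1: from (14.1626°, -133.9249°), δ = 1323.5/3958.8 = 0.334318 rad, θ = 304.9° → φ = 24.4033°, λ = -151.1133°.
Leg 2: from (24.4033°, -151.1133°), δ = 1114.5/3958.8 = 0.281525 rad, θ = 93° → φ = 22.5601°, λ = -133.6299°.

latitude 22.5601°, longitude -133.6299°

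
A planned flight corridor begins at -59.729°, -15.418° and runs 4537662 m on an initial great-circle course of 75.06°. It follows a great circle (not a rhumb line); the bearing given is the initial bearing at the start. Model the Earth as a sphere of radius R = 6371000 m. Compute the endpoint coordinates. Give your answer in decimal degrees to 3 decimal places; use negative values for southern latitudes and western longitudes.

Central angle δ = d/R = 0.712237 rad.
Converting: φ₁ = -1.042468 rad, θ = 1.310044 rad.
Destination latitude: φ₂ = arcsin( sin φ₁ cos δ + cos φ₁ sin δ cos θ ) = arcsin(-0.568767) = -34.664°.
Then Δλ = atan2(0.318301, 0.265685) = 0.875254 rad, from sin θ sin δ cos φ₁ over cos δ − sin φ₁ sin φ₂.
Hence λ₂ = -15.418° + 50.148° = 34.730°.

latitude -34.664°, longitude 34.730°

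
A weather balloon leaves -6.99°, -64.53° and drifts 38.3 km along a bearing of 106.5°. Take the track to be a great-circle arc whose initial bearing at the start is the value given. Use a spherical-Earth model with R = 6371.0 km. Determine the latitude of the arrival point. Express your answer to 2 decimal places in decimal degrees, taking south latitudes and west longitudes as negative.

Central angle δ = d/R = 0.006012 rad.
Start latitude φ₁ = -0.121999 rad; initial bearing θ = 1.858776 rad.
Applying the spherical law of cosines for sides, sin φ₂ = sin φ₁ cos δ + cos φ₁ sin δ cos θ = -0.123389, so φ₂ = -7.09°.
For the longitude increment, Δλ = atan2( sin θ sin δ cos φ₁, cos δ − sin φ₁ sin φ₂ ) = atan2(0.005721, 0.984966) = 0.33°.
λ₂ = -64.53° + 0.33° = -64.20°.

latitude -7.09°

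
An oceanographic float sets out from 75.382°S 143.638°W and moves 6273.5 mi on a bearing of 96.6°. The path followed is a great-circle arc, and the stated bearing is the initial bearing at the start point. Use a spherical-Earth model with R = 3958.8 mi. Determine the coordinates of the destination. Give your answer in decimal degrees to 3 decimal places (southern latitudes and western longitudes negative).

latitude -0.891°, longitude -47.050°

Angular distance δ = d/R = 6273.5 / 3958.8 = 1.584697 rad.
Converting: φ₁ = -1.315664 rad, θ = 1.685988 rad.
sin φ₂ = sin φ₁ cos δ + cos φ₁ sin δ cos θ = (-0.967630)(-0.013901) + (0.252373)(0.999903)(-0.114937) = -0.015554
φ₂ = asin(-0.015554) = -0.015554 rad = -0.891°.
Δλ = atan2( sin θ sin δ cos φ₁ , cos δ − sin φ₁ sin φ₂ ) = atan2(0.250677, -0.028951) = 1.685777 rad = 96.588°.
λ₂ = -143.638° + 96.588° = -47.050°.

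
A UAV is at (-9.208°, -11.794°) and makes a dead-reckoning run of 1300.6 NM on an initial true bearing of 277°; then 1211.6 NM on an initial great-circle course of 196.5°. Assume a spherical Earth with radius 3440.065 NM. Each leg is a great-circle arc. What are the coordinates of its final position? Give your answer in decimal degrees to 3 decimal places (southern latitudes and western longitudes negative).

latitude -25.269°, longitude -39.630°

Apply the spherical direct solution leg by leg, carrying full precision between legs.
Leg 1: from (-9.208°, -11.794°), δ = 1300.6/3440.065 = 0.378074 rad, θ = 277° → φ = -5.988°, λ = -33.410°.
Leg 2: from (-5.988°, -33.410°), δ = 1211.6/3440.065 = 0.352203 rad, θ = 196.5° → φ = -25.269°, λ = -39.630°.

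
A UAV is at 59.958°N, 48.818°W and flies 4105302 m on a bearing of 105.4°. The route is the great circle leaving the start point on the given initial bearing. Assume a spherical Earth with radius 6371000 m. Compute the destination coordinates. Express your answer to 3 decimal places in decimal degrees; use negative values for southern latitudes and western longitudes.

The arc subtends δ = 4105302/6371000 = 0.644373 rad at the centre.
Converting: φ₁ = 1.046465 rad, θ = 1.839577 rad.
sin φ₂ = sin φ₁ cos δ + cos φ₁ sin δ cos θ = (0.865659)(0.799476) + (0.500635)(0.600697)(-0.265556) = 0.612213
φ₂ = asin(0.612213) = 0.658856 rad = 37.750°.
For the longitude increment, Δλ = atan2( sin θ sin δ cos φ₁, cos δ − sin φ₁ sin φ₂ ) = atan2(0.289932, 0.269509) = 47.091°.
Hence λ₂ = -48.818° + 47.091° = -1.727°.

latitude 37.750°, longitude -1.727°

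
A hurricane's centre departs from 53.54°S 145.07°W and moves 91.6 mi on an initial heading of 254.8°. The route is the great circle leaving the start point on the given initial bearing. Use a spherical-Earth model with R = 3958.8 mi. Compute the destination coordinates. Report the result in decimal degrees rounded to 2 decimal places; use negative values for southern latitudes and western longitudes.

latitude -53.87°, longitude -147.24°

The arc subtends δ = 91.6/3958.8 = 0.023138 rad at the centre.
Converting: φ₁ = -0.934449 rad, θ = 4.447099 rad.
sin φ₂ = sin φ₁ cos δ + cos φ₁ sin δ cos θ = (-0.804272)(0.999732) + (0.594261)(0.023136)(-0.262189) = -0.807661
φ₂ = asin(-0.807661) = -0.940175 rad = -53.87°.
For the longitude increment, Δλ = atan2( sin θ sin δ cos φ₁, cos δ − sin φ₁ sin φ₂ ) = atan2(-0.013268, 0.350153) = -2.17°.
λ₂ = λ₁ + Δλ = -147.24°.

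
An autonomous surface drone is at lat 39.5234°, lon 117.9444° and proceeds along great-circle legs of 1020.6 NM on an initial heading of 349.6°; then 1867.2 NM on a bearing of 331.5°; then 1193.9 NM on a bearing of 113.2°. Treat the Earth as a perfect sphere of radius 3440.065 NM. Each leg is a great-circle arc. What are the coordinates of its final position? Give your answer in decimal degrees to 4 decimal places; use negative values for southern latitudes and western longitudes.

latitude 60.5566°, longitude 84.1196°

Apply the spherical direct solution leg by leg, carrying full precision between legs.
Leg 1: from (39.5234°, 117.9444°), δ = 1020.6/3440.065 = 0.296680 rad, θ = 349.6° → φ = 56.1391°, λ = 112.5094°.
Leg 2: from (56.1391°, 112.5094°), δ = 1867.2/3440.065 = 0.542780 rad, θ = 331.5° → φ = 74.5714°, λ = 44.6263°.
Leg 3: from (74.5714°, 44.6263°), δ = 1193.9/3440.065 = 0.347057 rad, θ = 113.2° → φ = 60.5566°, λ = 84.1196°.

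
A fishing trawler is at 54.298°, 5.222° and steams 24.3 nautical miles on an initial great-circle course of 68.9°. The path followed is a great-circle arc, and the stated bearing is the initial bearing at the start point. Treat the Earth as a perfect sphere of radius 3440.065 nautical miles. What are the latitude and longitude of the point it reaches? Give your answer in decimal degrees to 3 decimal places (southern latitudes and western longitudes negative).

latitude 54.442°, longitude 5.871°

The arc subtends δ = 24.3/3440.065 = 0.007064 rad at the centre.
With φ₁ = 54.298° = 0.947679 rad and θ = 68.9° = 1.202532 rad:
Destination latitude: φ₂ = arcsin( sin φ₁ cos δ + cos φ₁ sin δ cos θ ) = arcsin(0.813527) = 54.442°.
Δλ = atan2( sin θ sin δ cos φ₁ , cos δ − sin φ₁ sin φ₂ ) = atan2(0.003846, 0.339340) = 0.011333 rad = 0.649°.
Hence λ₂ = 5.222° + 0.649° = 5.871°.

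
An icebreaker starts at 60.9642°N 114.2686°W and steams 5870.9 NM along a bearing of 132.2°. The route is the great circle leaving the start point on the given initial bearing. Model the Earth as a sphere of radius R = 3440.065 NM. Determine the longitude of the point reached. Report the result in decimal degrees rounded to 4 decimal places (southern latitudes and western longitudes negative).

longitude -59.3850°

The arc subtends δ = 5870.9/3440.065 = 1.706625 rad at the centre.
With φ₁ = 60.9642° = 1.064026 rad and θ = 132.2° = 2.307325 rad:
Destination latitude: φ₂ = arcsin( sin φ₁ cos δ + cos φ₁ sin δ cos θ ) = arcsin(-0.441413) = -26.1941°.
For the longitude increment, Δλ = atan2( sin θ sin δ cos φ₁, cos δ − sin φ₁ sin φ₂ ) = atan2(0.356242, 0.250524) = 54.8836°.
λ₂ = λ₁ + Δλ = -59.3850°.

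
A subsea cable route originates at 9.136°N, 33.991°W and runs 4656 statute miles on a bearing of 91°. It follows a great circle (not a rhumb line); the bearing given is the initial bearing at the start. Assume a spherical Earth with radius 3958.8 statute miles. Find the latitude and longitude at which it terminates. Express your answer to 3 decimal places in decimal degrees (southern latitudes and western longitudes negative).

Angular distance δ = d/R = 4656 / 3958.8 = 1.176114 rad.
Converting: φ₁ = 0.159453 rad, θ = 1.588250 rad.
Applying the spherical law of cosines for sides, sin φ₂ = sin φ₁ cos δ + cos φ₁ sin δ cos θ = 0.045146, so φ₂ = 2.588°.
For the longitude increment, Δλ = atan2( sin θ sin δ cos φ₁, cos δ − sin φ₁ sin φ₂ ) = atan2(0.911269, 0.377347) = 67.506°.
λ₂ = -33.991° + 67.506° = 33.515°.

latitude 2.588°, longitude 33.515°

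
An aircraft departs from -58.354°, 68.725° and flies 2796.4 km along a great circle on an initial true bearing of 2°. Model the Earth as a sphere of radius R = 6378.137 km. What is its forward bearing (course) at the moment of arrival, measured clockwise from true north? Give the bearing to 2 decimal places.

final bearing 1.25°

δ = 2796.4/6378.137 = 0.438435 rad (25.1205°).
Converting: φ₁ = -1.018469 rad, θ = 0.034907 rad.
Destination latitude: φ₂ = arcsin( sin φ₁ cos δ + cos φ₁ sin δ cos θ ) = arcsin(-0.548188) = -33.243°.
For the longitude increment, Δλ = atan2( sin θ sin δ cos φ₁, cos δ − sin φ₁ sin φ₂ ) = atan2(0.007773, 0.438741) = 1.015°.
λ₂ = 68.725° + 1.015° = 69.740°.
The forward bearing on arrival equals the back-azimuth from the destination plus 180°.
Back-azimuth from P₂ (-33.24°, 69.74°) to P₁ (-58.35°, 68.72°), with Δλ' = λ₁ − λ₂ = -1.02°: atan2( sin Δλ' cos φ₁ , cos φ₂ sin φ₁ − sin φ₂ cos φ₁ cos Δλ' ) = 181.25°.
Final bearing = (181.25° + 180°) mod 360° = 1.25°.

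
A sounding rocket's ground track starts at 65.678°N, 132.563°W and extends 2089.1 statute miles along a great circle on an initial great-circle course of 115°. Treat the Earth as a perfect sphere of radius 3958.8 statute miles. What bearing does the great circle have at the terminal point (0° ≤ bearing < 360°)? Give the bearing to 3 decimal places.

final bearing 148.505°

The arc subtends δ = 2089.1/3958.8 = 0.527710 rad at the centre.
Converting: φ₁ = 1.146297 rad, θ = 2.007129 rad.
Destination latitude: φ₂ = arcsin( sin φ₁ cos δ + cos φ₁ sin δ cos θ ) = arcsin(0.699632) = 44.397°.
Then Δλ = atan2(0.187965, 0.226426) = 0.692851 rad, from sin θ sin δ cos φ₁ over cos δ − sin φ₁ sin φ₂.
Hence λ₂ = -132.563° + 39.697° = -92.866°.
The forward bearing on arrival equals the back-azimuth from the destination plus 180°.
Back-azimuth from P₂ (44.397°, -92.866°) to P₁ (65.678°, -132.563°), with Δλ' = λ₁ − λ₂ = -39.697°: atan2( sin Δλ' cos φ₁ , cos φ₂ sin φ₁ − sin φ₂ cos φ₁ cos Δλ' ) = 328.505°.
Final bearing = (328.505° + 180°) mod 360° = 148.505°.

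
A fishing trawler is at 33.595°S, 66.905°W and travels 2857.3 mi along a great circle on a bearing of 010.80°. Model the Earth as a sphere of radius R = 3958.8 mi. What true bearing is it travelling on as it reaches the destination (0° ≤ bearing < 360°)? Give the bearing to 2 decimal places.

Angular distance δ = d/R = 2857.3 / 3958.8 = 0.721759 rad.
With φ₁ = -33.595° = -0.586343 rad and θ = 10.8° = 0.188496 rad:
Destination latitude: φ₂ = arcsin( sin φ₁ cos δ + cos φ₁ sin δ cos θ ) = arcsin(0.125254) = 7.195°.
Then Δλ = atan2(0.103125, 0.819950) = 0.125113 rad, from sin θ sin δ cos φ₁ over cos δ − sin φ₁ sin φ₂.
λ₂ = λ₁ + Δλ = -59.737°.
The forward bearing on arrival equals the back-azimuth from the destination plus 180°.
Back-azimuth from P₂ (7.20°, -59.74°) to P₁ (-33.59°, -66.91°), with Δλ' = λ₁ − λ₂ = -7.17°: atan2( sin Δλ' cos φ₁ , cos φ₂ sin φ₁ − sin φ₂ cos φ₁ cos Δλ' ) = 189.05°.
Final bearing = (189.05° + 180°) mod 360° = 9.05°.

final bearing 9.05°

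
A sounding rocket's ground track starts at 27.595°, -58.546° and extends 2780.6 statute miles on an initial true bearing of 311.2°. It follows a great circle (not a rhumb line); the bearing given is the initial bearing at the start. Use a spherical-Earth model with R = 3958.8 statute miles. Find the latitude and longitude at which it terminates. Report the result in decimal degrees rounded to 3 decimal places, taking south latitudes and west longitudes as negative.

δ = 2780.6/3958.8 = 0.702385 rad (40.2437°).
Converting: φ₁ = 0.481624 rad, θ = 5.431465 rad.
sin φ₂ = sin φ₁ cos δ + cos φ₁ sin δ cos θ = (0.463219)(0.763304) + (0.886244)(0.646040)(0.658689) = 0.730708
φ₂ = asin(0.730708) = 0.819359 rad = 46.946°.
Δλ = atan2( sin θ sin δ cos φ₁ , cos δ − sin φ₁ sin φ₂ ) = atan2(-0.430794, 0.424826) = -0.792373 rad = -45.400°.
λ₂ = -58.546° + -45.400° = -103.946°.

latitude 46.946°, longitude -103.946°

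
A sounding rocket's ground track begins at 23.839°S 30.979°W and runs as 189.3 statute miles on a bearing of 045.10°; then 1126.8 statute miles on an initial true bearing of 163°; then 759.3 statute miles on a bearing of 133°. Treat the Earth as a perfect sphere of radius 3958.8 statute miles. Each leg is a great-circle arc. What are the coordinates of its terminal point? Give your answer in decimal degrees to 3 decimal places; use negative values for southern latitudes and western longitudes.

Apply the spherical direct solution leg by leg, carrying full precision between legs.
Leg 1: from (-23.839°, -30.979°), δ = 189.3/3958.8 = 0.047818 rad, θ = 45.1° → φ = -21.891°, λ = -28.888°.
Leg 2: from (-21.891°, -28.888°), δ = 1126.8/3958.8 = 0.284632 rad, θ = 163° → φ = -37.374°, λ = -22.958°.
Leg 3: from (-37.374°, -22.958°), δ = 759.3/3958.8 = 0.191801 rad, θ = 133° → φ = -44.363°, λ = -11.713°.

latitude -44.363°, longitude -11.713°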